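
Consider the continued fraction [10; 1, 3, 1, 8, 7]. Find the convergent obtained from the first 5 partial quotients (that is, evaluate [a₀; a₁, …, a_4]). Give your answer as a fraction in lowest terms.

Start with 8.
1 + 1/(8/1) = 1 + 1/8 = 9/8
3 + 1/(9/8) = 3 + 8/9 = 35/9
1 + 1/(35/9) = 1 + 9/35 = 44/35
10 + 1/(44/35) = 10 + 35/44 = 475/44

475/44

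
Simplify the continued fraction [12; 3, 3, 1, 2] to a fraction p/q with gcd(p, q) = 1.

a_0 = 12: 12/1
a_1 = 3: 37/3
a_2 = 3: 123/10
a_3 = 1: 160/13
a_4 = 2: 443/36

443/36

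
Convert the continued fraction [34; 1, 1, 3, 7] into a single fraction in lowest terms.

1763/51

a_0 = 34: 34/1
a_1 = 1: 35/1
a_2 = 1: 69/2
a_3 = 3: 242/7
a_4 = 7: 1763/51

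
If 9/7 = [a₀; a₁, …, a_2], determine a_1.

3

9 = 1·7 + 2, so a_0 = 1
7 = 3·2 + 1, so a_1 = 3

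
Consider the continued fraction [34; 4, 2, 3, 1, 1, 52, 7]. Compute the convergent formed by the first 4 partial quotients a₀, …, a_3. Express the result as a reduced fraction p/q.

1061/31

Work from the innermost term outward:
Start with 3.
2 + 1/(3/1) = 2 + 1/3 = 7/3
4 + 1/(7/3) = 4 + 3/7 = 31/7
34 + 1/(31/7) = 34 + 7/31 = 1061/31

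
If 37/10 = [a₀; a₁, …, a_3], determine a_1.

1

Apply division with remainder until the remainder is 0:
37 ÷ 10 → quotient 3, remainder 7
10 ÷ 7 → quotient 1, remainder 3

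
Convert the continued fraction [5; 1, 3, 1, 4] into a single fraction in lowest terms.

Start with 4.
1 + 1/(4/1) = 1 + 1/4 = 5/4
3 + 1/(5/4) = 3 + 4/5 = 19/5
1 + 1/(19/5) = 1 + 5/19 = 24/19
5 + 1/(24/19) = 5 + 19/24 = 139/24

139/24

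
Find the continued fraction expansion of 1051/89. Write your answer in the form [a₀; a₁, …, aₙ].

[11; 1, 4, 4, 4]

⌊1051/89⌋ = 11, remainder 72
⌊89/72⌋ = 1, remainder 17
⌊72/17⌋ = 4, remainder 4
⌊17/4⌋ = 4, remainder 1
⌊4/1⌋ = 4, remainder 0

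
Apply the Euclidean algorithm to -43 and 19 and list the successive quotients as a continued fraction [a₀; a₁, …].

-43 ÷ 19 → quotient -3, remainder 14
19 ÷ 14 → quotient 1, remainder 5
14 ÷ 5 → quotient 2, remainder 4
5 ÷ 4 → quotient 1, remainder 1
4 ÷ 1 → quotient 4, remainder 0

[-3; 1, 2, 1, 4]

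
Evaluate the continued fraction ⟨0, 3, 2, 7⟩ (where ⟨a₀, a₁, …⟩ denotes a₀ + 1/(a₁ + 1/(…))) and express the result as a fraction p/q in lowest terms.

Compute successive convergents:
a_0 = 0: 0/1
a_1 = 3: 1/3
a_2 = 2: 2/7
a_3 = 7: 15/52

15/52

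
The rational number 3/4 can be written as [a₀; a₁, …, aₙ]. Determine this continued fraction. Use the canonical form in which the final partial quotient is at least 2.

Apply division with remainder until the remainder is 0:
⌊3/4⌋ = 0, remainder 3
⌊4/3⌋ = 1, remainder 1
⌊3/1⌋ = 3, remainder 0

[0; 1, 3]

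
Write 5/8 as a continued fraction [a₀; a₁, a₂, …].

[0; 1, 1, 1, 2]

5 = 0·8 + 5, so a_0 = 0
8 = 1·5 + 3, so a_1 = 1
5 = 1·3 + 2, so a_2 = 1
3 = 1·2 + 1, so a_3 = 1
2 = 2·1 + 0, so a_4 = 2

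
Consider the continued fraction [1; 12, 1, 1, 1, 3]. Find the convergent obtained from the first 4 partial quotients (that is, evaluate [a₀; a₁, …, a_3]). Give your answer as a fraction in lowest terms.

27/25

Start with 1.
1 + 1/(1/1) = 1 + 1/1 = 2/1
12 + 1/(2/1) = 12 + 1/2 = 25/2
1 + 1/(25/2) = 1 + 2/25 = 27/25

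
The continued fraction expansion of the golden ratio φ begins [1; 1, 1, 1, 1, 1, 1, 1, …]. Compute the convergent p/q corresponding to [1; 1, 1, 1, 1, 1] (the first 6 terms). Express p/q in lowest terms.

Start with 1.
1 + 1/(1/1) = 1 + 1/1 = 2/1
1 + 1/(2/1) = 1 + 1/2 = 3/2
1 + 1/(3/2) = 1 + 2/3 = 5/3
1 + 1/(5/3) = 1 + 3/5 = 8/5
1 + 1/(8/5) = 1 + 5/8 = 13/8

13/8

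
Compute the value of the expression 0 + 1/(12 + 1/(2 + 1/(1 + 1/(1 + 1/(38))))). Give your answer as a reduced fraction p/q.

193/2393

a_0 = 0: 0/1
a_1 = 12: 1/12
a_2 = 2: 2/25
a_3 = 1: 3/37
a_4 = 1: 5/62
a_5 = 38: 193/2393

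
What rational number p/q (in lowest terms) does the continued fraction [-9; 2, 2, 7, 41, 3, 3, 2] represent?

-303089/35265

Build up convergents one term at a time:
a_0 = -9: -9/1
a_1 = 2: -17/2
a_2 = 2: -43/5
a_3 = 7: -318/37
a_4 = 41: -13081/1522
a_5 = 3: -39561/4603
a_6 = 3: -131764/15331
a_7 = 2: -303089/35265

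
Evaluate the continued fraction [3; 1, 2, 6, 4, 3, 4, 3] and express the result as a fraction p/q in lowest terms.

13132/3565

a_0 = 3: 3/1
a_1 = 1: 4/1
a_2 = 2: 11/3
a_3 = 6: 70/19
a_4 = 4: 291/79
a_5 = 3: 943/256
a_6 = 4: 4063/1103
a_7 = 3: 13132/3565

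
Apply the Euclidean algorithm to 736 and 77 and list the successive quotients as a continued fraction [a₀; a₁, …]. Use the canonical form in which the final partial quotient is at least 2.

⌊736/77⌋ = 9, remainder 43
⌊77/43⌋ = 1, remainder 34
⌊43/34⌋ = 1, remainder 9
⌊34/9⌋ = 3, remainder 7
⌊9/7⌋ = 1, remainder 2
⌊7/2⌋ = 3, remainder 1
⌊2/1⌋ = 2, remainder 0

[9; 1, 1, 3, 1, 3, 2]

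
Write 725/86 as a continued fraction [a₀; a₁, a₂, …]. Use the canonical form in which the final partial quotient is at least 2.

[8; 2, 3, 12]

Apply division with remainder until the remainder is 0:
⌊725/86⌋ = 8, remainder 37
⌊86/37⌋ = 2, remainder 12
⌊37/12⌋ = 3, remainder 1
⌊12/1⌋ = 12, remainder 0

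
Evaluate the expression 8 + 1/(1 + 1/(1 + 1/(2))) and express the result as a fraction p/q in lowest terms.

a_0 = 8: 8/1
a_1 = 1: 9/1
a_2 = 1: 17/2
a_3 = 2: 43/5

43/5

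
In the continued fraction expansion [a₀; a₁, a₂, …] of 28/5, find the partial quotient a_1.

1

28 = 5·5 + 3, so a_0 = 5
5 = 1·3 + 2, so a_1 = 1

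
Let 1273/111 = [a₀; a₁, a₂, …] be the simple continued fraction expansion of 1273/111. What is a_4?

⌊1273/111⌋ = 11, remainder 52
⌊111/52⌋ = 2, remainder 7
⌊52/7⌋ = 7, remainder 3
⌊7/3⌋ = 2, remainder 1
⌊3/1⌋ = 3, remainder 0

3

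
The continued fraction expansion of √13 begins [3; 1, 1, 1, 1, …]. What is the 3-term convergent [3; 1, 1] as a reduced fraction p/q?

7/2

Compute successive convergents:
a_0 = 3: 3/1
a_1 = 1: 4/1
a_2 = 1: 7/2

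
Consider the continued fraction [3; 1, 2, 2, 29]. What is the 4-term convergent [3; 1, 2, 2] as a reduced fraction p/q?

Work from the innermost term outward:
Start with 2.
2 + 1/(2/1) = 2 + 1/2 = 5/2
1 + 1/(5/2) = 1 + 2/5 = 7/5
3 + 1/(7/5) = 3 + 5/7 = 26/7

26/7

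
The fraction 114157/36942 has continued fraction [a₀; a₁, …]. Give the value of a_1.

11

Repeatedly divide and take the remainder:
114157 ÷ 36942 → quotient 3, remainder 3331
36942 ÷ 3331 → quotient 11, remainder 301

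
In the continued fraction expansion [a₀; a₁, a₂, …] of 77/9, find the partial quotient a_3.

4

Run the Euclidean algorithm, recording each quotient:
77 ÷ 9 → quotient 8, remainder 5
9 ÷ 5 → quotient 1, remainder 4
5 ÷ 4 → quotient 1, remainder 1
4 ÷ 1 → quotient 4, remainder 0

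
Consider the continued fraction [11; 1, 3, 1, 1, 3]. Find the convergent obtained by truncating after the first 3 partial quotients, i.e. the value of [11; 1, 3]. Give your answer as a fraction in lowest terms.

Compute successive convergents:
a_0 = 11: 11/1
a_1 = 1: 12/1
a_2 = 3: 47/4

47/4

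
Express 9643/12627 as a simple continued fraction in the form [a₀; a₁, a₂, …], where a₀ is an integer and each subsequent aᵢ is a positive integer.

9643 = 0·12627 + 9643, so a_0 = 0
12627 = 1·9643 + 2984, so a_1 = 1
9643 = 3·2984 + 691, so a_2 = 3
2984 = 4·691 + 220, so a_3 = 4
691 = 3·220 + 31, so a_4 = 3
220 = 7·31 + 3, so a_5 = 7
31 = 10·3 + 1, so a_6 = 10
3 = 3·1 + 0, so a_7 = 3

[0; 1, 3, 4, 3, 7, 10, 3]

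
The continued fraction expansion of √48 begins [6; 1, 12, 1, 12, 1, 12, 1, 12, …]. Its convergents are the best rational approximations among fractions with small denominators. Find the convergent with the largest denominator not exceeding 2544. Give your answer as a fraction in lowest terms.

17466/2521

a_0 = 6: 6/1  (≤ bound)
a_1 = 1: 7/1  (≤ bound)
a_2 = 12: 90/13  (≤ bound)
a_3 = 1: 97/14  (≤ bound)
a_4 = 12: 1254/181  (≤ bound)
a_5 = 1: 1351/195  (≤ bound)
a_6 = 12: 17466/2521  (≤ bound)
a_7 = 1: 18817/2716  (> 2544, stop)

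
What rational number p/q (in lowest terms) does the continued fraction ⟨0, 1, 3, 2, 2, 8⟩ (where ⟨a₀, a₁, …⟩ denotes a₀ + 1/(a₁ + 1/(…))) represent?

143/185

Work from the innermost term outward:
Start with 8.
2 + 1/(8/1) = 2 + 1/8 = 17/8
2 + 1/(17/8) = 2 + 8/17 = 42/17
3 + 1/(42/17) = 3 + 17/42 = 143/42
1 + 1/(143/42) = 1 + 42/143 = 185/143
0 + 1/(185/143) = 0 + 143/185 = 143/185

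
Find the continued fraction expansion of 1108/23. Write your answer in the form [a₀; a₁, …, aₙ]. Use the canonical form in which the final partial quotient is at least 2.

1108 ÷ 23 → quotient 48, remainder 4
23 ÷ 4 → quotient 5, remainder 3
4 ÷ 3 → quotient 1, remainder 1
3 ÷ 1 → quotient 3, remainder 0

[48; 5, 1, 3]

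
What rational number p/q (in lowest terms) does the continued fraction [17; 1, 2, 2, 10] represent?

Compute successive convergents:
a_0 = 17: 17/1
a_1 = 1: 18/1
a_2 = 2: 53/3
a_3 = 2: 124/7
a_4 = 10: 1293/73

1293/73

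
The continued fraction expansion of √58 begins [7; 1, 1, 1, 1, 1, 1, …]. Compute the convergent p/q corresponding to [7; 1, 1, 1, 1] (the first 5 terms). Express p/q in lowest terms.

38/5

a_0 = 7: 7/1
a_1 = 1: 8/1
a_2 = 1: 15/2
a_3 = 1: 23/3
a_4 = 1: 38/5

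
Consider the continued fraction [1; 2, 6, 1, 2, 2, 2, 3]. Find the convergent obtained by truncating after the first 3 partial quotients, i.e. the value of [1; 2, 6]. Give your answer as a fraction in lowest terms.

a_0 = 1: 1/1
a_1 = 2: 3/2
a_2 = 6: 19/13

19/13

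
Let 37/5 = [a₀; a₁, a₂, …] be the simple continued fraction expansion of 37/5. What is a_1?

2

Apply division with remainder until the remainder is 0:
37 ÷ 5 → quotient 7, remainder 2
5 ÷ 2 → quotient 2, remainder 1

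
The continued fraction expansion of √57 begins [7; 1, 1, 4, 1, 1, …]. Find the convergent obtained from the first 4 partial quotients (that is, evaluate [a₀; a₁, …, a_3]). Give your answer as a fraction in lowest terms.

68/9

a_0 = 7: 7/1
a_1 = 1: 8/1
a_2 = 1: 15/2
a_3 = 4: 68/9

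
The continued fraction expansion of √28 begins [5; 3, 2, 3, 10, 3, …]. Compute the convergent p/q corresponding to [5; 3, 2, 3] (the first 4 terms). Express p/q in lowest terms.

Start with 3.
2 + 1/(3/1) = 2 + 1/3 = 7/3
3 + 1/(7/3) = 3 + 3/7 = 24/7
5 + 1/(24/7) = 5 + 7/24 = 127/24

127/24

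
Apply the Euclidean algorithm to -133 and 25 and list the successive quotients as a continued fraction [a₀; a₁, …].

[-6; 1, 2, 8]

⌊-133/25⌋ = -6, remainder 17
⌊25/17⌋ = 1, remainder 8
⌊17/8⌋ = 2, remainder 1
⌊8/1⌋ = 8, remainder 0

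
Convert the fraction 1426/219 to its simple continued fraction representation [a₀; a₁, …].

[6; 1, 1, 21, 2, 2]

Apply division with remainder until the remainder is 0:
1426 ÷ 219 → quotient 6, remainder 112
219 ÷ 112 → quotient 1, remainder 107
112 ÷ 107 → quotient 1, remainder 5
107 ÷ 5 → quotient 21, remainder 2
5 ÷ 2 → quotient 2, remainder 1
2 ÷ 1 → quotient 2, remainder 0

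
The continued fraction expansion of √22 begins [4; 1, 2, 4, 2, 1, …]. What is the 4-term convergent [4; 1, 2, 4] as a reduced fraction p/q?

a_0 = 4: 4/1
a_1 = 1: 5/1
a_2 = 2: 14/3
a_3 = 4: 61/13

61/13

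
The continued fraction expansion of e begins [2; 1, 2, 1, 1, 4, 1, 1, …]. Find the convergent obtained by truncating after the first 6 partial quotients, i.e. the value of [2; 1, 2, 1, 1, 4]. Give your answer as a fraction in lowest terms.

87/32

Collapse the nested fraction from the inside out:
Start with 4.
1 + 1/(4/1) = 1 + 1/4 = 5/4
1 + 1/(5/4) = 1 + 4/5 = 9/5
2 + 1/(9/5) = 2 + 5/9 = 23/9
1 + 1/(23/9) = 1 + 9/23 = 32/23
2 + 1/(32/23) = 2 + 23/32 = 87/32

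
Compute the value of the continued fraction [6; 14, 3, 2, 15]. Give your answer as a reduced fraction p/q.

9366/1543

Collapse the nested fraction from the inside out:
Start with 15.
2 + 1/(15/1) = 2 + 1/15 = 31/15
3 + 1/(31/15) = 3 + 15/31 = 108/31
14 + 1/(108/31) = 14 + 31/108 = 1543/108
6 + 1/(1543/108) = 6 + 108/1543 = 9366/1543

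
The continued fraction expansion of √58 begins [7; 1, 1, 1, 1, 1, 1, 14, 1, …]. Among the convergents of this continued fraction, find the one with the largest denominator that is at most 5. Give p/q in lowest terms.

List convergents until the denominator exceeds the bound:
a_0 = 7: 7/1  (≤ bound)
a_1 = 1: 8/1  (≤ bound)
a_2 = 1: 15/2  (≤ bound)
a_3 = 1: 23/3  (≤ bound)
a_4 = 1: 38/5  (≤ bound)
a_5 = 1: 61/8  (> 5, stop)

38/5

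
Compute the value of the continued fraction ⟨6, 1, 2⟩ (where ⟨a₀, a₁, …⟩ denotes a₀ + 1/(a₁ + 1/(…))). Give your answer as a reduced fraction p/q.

20/3

Work from the innermost term outward:
Start with 2.
1 + 1/(2/1) = 1 + 1/2 = 3/2
6 + 1/(3/2) = 6 + 2/3 = 20/3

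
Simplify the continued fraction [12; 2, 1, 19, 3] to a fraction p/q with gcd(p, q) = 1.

2221/180

a_0 = 12: 12/1
a_1 = 2: 25/2
a_2 = 1: 37/3
a_3 = 19: 728/59
a_4 = 3: 2221/180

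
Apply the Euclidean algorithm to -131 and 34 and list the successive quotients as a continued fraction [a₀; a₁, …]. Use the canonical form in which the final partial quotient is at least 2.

[-4; 6, 1, 4]

-131 = -4·34 + 5, so a_0 = -4
34 = 6·5 + 4, so a_1 = 6
5 = 1·4 + 1, so a_2 = 1
4 = 4·1 + 0, so a_3 = 4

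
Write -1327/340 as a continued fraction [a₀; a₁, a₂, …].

⌊-1327/340⌋ = -4, remainder 33
⌊340/33⌋ = 10, remainder 10
⌊33/10⌋ = 3, remainder 3
⌊10/3⌋ = 3, remainder 1
⌊3/1⌋ = 3, remainder 0

[-4; 10, 3, 3, 3]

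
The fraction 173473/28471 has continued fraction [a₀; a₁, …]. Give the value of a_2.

Repeatedly divide and take the remainder:
⌊173473/28471⌋ = 6, remainder 2647
⌊28471/2647⌋ = 10, remainder 2001
⌊2647/2001⌋ = 1, remainder 646

1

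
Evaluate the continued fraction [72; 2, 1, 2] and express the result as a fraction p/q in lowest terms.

Build up convergents one term at a time:
a_0 = 72: 72/1
a_1 = 2: 145/2
a_2 = 1: 217/3
a_3 = 2: 579/8

579/8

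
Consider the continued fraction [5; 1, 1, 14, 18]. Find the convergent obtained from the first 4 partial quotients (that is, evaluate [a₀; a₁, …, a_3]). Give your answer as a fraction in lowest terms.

Start with 14.
1 + 1/(14/1) = 1 + 1/14 = 15/14
1 + 1/(15/14) = 1 + 14/15 = 29/15
5 + 1/(29/15) = 5 + 15/29 = 160/29

160/29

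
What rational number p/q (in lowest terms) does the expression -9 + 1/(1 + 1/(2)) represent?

Build up convergents one term at a time:
a_0 = -9: -9/1
a_1 = 1: -8/1
a_2 = 2: -25/3

-25/3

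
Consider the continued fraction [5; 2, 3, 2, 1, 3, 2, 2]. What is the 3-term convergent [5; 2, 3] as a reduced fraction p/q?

38/7

Compute successive convergents:
a_0 = 5: 5/1
a_1 = 2: 11/2
a_2 = 3: 38/7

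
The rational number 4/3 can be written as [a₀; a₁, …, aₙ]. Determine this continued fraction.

[1; 3]

4 ÷ 3 → quotient 1, remainder 1
3 ÷ 1 → quotient 3, remainder 0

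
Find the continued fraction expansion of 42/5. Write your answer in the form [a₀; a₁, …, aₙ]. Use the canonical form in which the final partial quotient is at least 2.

[8; 2, 2]

42 = 8·5 + 2, so a_0 = 8
5 = 2·2 + 1, so a_1 = 2
2 = 2·1 + 0, so a_2 = 2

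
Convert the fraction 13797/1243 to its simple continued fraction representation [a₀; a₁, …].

[11; 10, 41, 3]

Run the Euclidean algorithm, recording each quotient:
⌊13797/1243⌋ = 11, remainder 124
⌊1243/124⌋ = 10, remainder 3
⌊124/3⌋ = 41, remainder 1
⌊3/1⌋ = 3, remainder 0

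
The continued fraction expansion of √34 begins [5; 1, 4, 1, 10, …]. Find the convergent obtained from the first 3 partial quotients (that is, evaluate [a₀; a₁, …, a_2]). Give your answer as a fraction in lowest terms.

a_0 = 5: 5/1
a_1 = 1: 6/1
a_2 = 4: 29/5

29/5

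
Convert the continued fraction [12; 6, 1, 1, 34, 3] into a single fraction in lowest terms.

a_0 = 12: 12/1
a_1 = 6: 73/6
a_2 = 1: 85/7
a_3 = 1: 158/13
a_4 = 34: 5457/449
a_5 = 3: 16529/1360

16529/1360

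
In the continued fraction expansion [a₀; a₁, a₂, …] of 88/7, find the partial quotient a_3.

Apply division with remainder until the remainder is 0:
88 = 12·7 + 4, so a_0 = 12
7 = 1·4 + 3, so a_1 = 1
4 = 1·3 + 1, so a_2 = 1
3 = 3·1 + 0, so a_3 = 3

3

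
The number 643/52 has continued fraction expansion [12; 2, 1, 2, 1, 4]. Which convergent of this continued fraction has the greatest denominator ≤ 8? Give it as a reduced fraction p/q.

99/8

a_0 = 12: 12/1  (≤ bound)
a_1 = 2: 25/2  (≤ bound)
a_2 = 1: 37/3  (≤ bound)
a_3 = 2: 99/8  (≤ bound)
a_4 = 1: 136/11  (> 8, stop)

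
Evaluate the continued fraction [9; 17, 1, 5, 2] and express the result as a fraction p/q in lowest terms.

a_0 = 9: 9/1
a_1 = 17: 154/17
a_2 = 1: 163/18
a_3 = 5: 969/107
a_4 = 2: 2101/232

2101/232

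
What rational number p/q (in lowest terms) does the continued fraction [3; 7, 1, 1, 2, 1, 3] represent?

617/197

Start with 3.
1 + 1/(3/1) = 1 + 1/3 = 4/3
2 + 1/(4/3) = 2 + 3/4 = 11/4
1 + 1/(11/4) = 1 + 4/11 = 15/11
1 + 1/(15/11) = 1 + 11/15 = 26/15
7 + 1/(26/15) = 7 + 15/26 = 197/26
3 + 1/(197/26) = 3 + 26/197 = 617/197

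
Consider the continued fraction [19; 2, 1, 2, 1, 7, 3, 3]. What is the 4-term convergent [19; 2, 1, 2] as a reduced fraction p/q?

Start with 2.
1 + 1/(2/1) = 1 + 1/2 = 3/2
2 + 1/(3/2) = 2 + 2/3 = 8/3
19 + 1/(8/3) = 19 + 3/8 = 155/8

155/8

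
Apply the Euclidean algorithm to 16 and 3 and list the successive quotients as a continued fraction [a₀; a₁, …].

[5; 3]

Apply division with remainder until the remainder is 0:
16 ÷ 3 → quotient 5, remainder 1
3 ÷ 1 → quotient 3, remainder 0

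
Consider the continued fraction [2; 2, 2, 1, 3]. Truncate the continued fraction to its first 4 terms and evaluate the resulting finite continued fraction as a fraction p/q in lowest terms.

a_0 = 2: 2/1
a_1 = 2: 5/2
a_2 = 2: 12/5
a_3 = 1: 17/7

17/7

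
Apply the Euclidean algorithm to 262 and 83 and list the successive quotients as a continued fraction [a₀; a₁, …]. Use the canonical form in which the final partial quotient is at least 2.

262 = 3·83 + 13, so a_0 = 3
83 = 6·13 + 5, so a_1 = 6
13 = 2·5 + 3, so a_2 = 2
5 = 1·3 + 2, so a_3 = 1
3 = 1·2 + 1, so a_4 = 1
2 = 2·1 + 0, so a_5 = 2

[3; 6, 2, 1, 1, 2]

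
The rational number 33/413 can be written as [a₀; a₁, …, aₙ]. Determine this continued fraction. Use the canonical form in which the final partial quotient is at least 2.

[0; 12, 1, 1, 16]

Apply division with remainder until the remainder is 0:
⌊33/413⌋ = 0, remainder 33
⌊413/33⌋ = 12, remainder 17
⌊33/17⌋ = 1, remainder 16
⌊17/16⌋ = 1, remainder 1
⌊16/1⌋ = 16, remainder 0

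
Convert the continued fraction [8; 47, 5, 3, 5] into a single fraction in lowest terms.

Start with 5.
3 + 1/(5/1) = 3 + 1/5 = 16/5
5 + 1/(16/5) = 5 + 5/16 = 85/16
47 + 1/(85/16) = 47 + 16/85 = 4011/85
8 + 1/(4011/85) = 8 + 85/4011 = 32173/4011

32173/4011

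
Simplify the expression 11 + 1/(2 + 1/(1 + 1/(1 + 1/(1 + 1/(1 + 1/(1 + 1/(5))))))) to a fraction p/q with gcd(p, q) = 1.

Starting at the tail and folding back:
Start with 5.
1 + 1/(5/1) = 1 + 1/5 = 6/5
1 + 1/(6/5) = 1 + 5/6 = 11/6
1 + 1/(11/6) = 1 + 6/11 = 17/11
1 + 1/(17/11) = 1 + 11/17 = 28/17
1 + 1/(28/17) = 1 + 17/28 = 45/28
2 + 1/(45/28) = 2 + 28/45 = 118/45
11 + 1/(118/45) = 11 + 45/118 = 1343/118

1343/118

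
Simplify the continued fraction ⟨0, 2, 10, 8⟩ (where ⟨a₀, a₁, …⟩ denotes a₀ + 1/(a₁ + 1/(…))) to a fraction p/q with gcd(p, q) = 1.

81/170

Start with 8.
10 + 1/(8/1) = 10 + 1/8 = 81/8
2 + 1/(81/8) = 2 + 8/81 = 170/81
0 + 1/(170/81) = 0 + 81/170 = 81/170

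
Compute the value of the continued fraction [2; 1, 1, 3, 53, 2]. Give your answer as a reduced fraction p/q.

Work from the innermost term outward:
Start with 2.
53 + 1/(2/1) = 53 + 1/2 = 107/2
3 + 1/(107/2) = 3 + 2/107 = 323/107
1 + 1/(323/107) = 1 + 107/323 = 430/323
1 + 1/(430/323) = 1 + 323/430 = 753/430
2 + 1/(753/430) = 2 + 430/753 = 1936/753

1936/753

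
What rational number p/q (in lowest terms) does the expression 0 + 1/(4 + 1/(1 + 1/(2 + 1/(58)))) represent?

a_0 = 0: 0/1
a_1 = 4: 1/4
a_2 = 1: 1/5
a_3 = 2: 3/14
a_4 = 58: 175/817

175/817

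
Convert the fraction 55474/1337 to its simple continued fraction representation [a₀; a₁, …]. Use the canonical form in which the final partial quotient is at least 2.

55474 = 41·1337 + 657, so a_0 = 41
1337 = 2·657 + 23, so a_1 = 2
657 = 28·23 + 13, so a_2 = 28
23 = 1·13 + 10, so a_3 = 1
13 = 1·10 + 3, so a_4 = 1
10 = 3·3 + 1, so a_5 = 3
3 = 3·1 + 0, so a_6 = 3

[41; 2, 28, 1, 1, 3, 3]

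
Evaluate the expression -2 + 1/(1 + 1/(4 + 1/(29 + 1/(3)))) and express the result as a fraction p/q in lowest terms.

Use the convergent recurrence hₖ = aₖ·hₖ₋₁ + hₖ₋₂ (and likewise for the denominators kₖ):
a_0 = -2: -2/1
a_1 = 1: -1/1
a_2 = 4: -6/5
a_3 = 29: -175/146
a_4 = 3: -531/443

-531/443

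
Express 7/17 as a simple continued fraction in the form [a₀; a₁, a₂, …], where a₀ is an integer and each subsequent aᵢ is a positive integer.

[0; 2, 2, 3]

⌊7/17⌋ = 0, remainder 7
⌊17/7⌋ = 2, remainder 3
⌊7/3⌋ = 2, remainder 1
⌊3/1⌋ = 3, remainder 0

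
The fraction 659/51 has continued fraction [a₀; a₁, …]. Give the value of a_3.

1

Apply division with remainder until the remainder is 0:
⌊659/51⌋ = 12, remainder 47
⌊51/47⌋ = 1, remainder 4
⌊47/4⌋ = 11, remainder 3
⌊4/3⌋ = 1, remainder 1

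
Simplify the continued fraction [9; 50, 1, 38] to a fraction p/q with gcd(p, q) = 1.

17931/1988

Starting at the tail and folding back:
Start with 38.
1 + 1/(38/1) = 1 + 1/38 = 39/38
50 + 1/(39/38) = 50 + 38/39 = 1988/39
9 + 1/(1988/39) = 9 + 39/1988 = 17931/1988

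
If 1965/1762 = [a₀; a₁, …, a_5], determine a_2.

1

Repeatedly divide and take the remainder:
1965 = 1·1762 + 203, so a_0 = 1
1762 = 8·203 + 138, so a_1 = 8
203 = 1·138 + 65, so a_2 = 1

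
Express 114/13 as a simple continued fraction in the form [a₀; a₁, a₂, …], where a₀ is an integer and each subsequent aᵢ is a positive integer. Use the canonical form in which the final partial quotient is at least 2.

⌊114/13⌋ = 8, remainder 10
⌊13/10⌋ = 1, remainder 3
⌊10/3⌋ = 3, remainder 1
⌊3/1⌋ = 3, remainder 0

[8; 1, 3, 3]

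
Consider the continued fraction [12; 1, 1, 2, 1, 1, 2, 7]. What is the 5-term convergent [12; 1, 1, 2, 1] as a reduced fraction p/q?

88/7

a_0 = 12: 12/1
a_1 = 1: 13/1
a_2 = 1: 25/2
a_3 = 2: 63/5
a_4 = 1: 88/7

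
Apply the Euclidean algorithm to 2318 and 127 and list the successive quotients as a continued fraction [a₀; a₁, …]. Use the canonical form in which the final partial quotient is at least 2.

2318 = 18·127 + 32, so a_0 = 18
127 = 3·32 + 31, so a_1 = 3
32 = 1·31 + 1, so a_2 = 1
31 = 31·1 + 0, so a_3 = 31

[18; 3, 1, 31]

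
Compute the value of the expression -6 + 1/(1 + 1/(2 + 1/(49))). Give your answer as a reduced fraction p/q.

a_0 = -6: -6/1
a_1 = 1: -5/1
a_2 = 2: -16/3
a_3 = 49: -789/148

-789/148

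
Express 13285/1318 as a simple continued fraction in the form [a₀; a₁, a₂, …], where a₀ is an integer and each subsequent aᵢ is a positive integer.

[10; 12, 1, 1, 4, 3, 1, 2]

13285 = 10·1318 + 105, so a_0 = 10
1318 = 12·105 + 58, so a_1 = 12
105 = 1·58 + 47, so a_2 = 1
58 = 1·47 + 11, so a_3 = 1
47 = 4·11 + 3, so a_4 = 4
11 = 3·3 + 2, so a_5 = 3
3 = 1·2 + 1, so a_6 = 1
2 = 2·1 + 0, so a_7 = 2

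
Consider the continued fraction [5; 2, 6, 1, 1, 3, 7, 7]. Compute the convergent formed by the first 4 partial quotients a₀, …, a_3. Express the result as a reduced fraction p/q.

Use the convergent recurrence hₖ = aₖ·hₖ₋₁ + hₖ₋₂ (and likewise for the denominators kₖ):
a_0 = 5: 5/1
a_1 = 2: 11/2
a_2 = 6: 71/13
a_3 = 1: 82/15

82/15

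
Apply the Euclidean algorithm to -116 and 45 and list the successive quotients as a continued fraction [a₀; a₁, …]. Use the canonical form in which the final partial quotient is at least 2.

[-3; 2, 2, 1, 2, 2]

-116 = -3·45 + 19, so a_0 = -3
45 = 2·19 + 7, so a_1 = 2
19 = 2·7 + 5, so a_2 = 2
7 = 1·5 + 2, so a_3 = 1
5 = 2·2 + 1, so a_4 = 2
2 = 2·1 + 0, so a_5 = 2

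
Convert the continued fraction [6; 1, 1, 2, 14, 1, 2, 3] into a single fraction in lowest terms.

4981/755

a_0 = 6: 6/1
a_1 = 1: 7/1
a_2 = 1: 13/2
a_3 = 2: 33/5
a_4 = 14: 475/72
a_5 = 1: 508/77
a_6 = 2: 1491/226
a_7 = 3: 4981/755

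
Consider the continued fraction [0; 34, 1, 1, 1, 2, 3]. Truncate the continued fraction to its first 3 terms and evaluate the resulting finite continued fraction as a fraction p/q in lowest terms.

Collapse the nested fraction from the inside out:
Start with 1.
34 + 1/(1/1) = 34 + 1/1 = 35/1
0 + 1/(35/1) = 0 + 1/35 = 1/35

1/35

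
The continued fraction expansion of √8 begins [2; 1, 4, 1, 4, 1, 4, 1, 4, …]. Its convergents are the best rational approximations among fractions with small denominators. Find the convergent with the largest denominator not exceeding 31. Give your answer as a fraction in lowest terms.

List convergents until the denominator exceeds the bound:
a_0 = 2: 2/1  (≤ bound)
a_1 = 1: 3/1  (≤ bound)
a_2 = 4: 14/5  (≤ bound)
a_3 = 1: 17/6  (≤ bound)
a_4 = 4: 82/29  (≤ bound)
a_5 = 1: 99/35  (> 31, stop)

82/29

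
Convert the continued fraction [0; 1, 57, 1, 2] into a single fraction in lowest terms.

173/176

Work from the innermost term outward:
Start with 2.
1 + 1/(2/1) = 1 + 1/2 = 3/2
57 + 1/(3/2) = 57 + 2/3 = 173/3
1 + 1/(173/3) = 1 + 3/173 = 176/173
0 + 1/(176/173) = 0 + 173/176 = 173/176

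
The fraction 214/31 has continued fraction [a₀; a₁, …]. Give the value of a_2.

9

⌊214/31⌋ = 6, remainder 28
⌊31/28⌋ = 1, remainder 3
⌊28/3⌋ = 9, remainder 1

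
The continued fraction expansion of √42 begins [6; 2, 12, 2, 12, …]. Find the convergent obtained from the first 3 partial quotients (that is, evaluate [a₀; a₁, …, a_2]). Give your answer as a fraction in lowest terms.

Starting at the tail and folding back:
Start with 12.
2 + 1/(12/1) = 2 + 1/12 = 25/12
6 + 1/(25/12) = 6 + 12/25 = 162/25

162/25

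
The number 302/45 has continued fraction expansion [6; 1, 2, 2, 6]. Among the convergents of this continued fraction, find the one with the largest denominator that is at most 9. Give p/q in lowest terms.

a_0 = 6: 6/1  (≤ bound)
a_1 = 1: 7/1  (≤ bound)
a_2 = 2: 20/3  (≤ bound)
a_3 = 2: 47/7  (≤ bound)
a_4 = 6: 302/45  (> 9, stop)

47/7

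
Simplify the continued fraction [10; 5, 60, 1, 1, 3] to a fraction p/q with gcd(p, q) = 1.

21694/2127

Compute successive convergents:
a_0 = 10: 10/1
a_1 = 5: 51/5
a_2 = 60: 3070/301
a_3 = 1: 3121/306
a_4 = 1: 6191/607
a_5 = 3: 21694/2127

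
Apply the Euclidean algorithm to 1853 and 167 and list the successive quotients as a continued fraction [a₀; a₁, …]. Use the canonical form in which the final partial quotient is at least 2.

[11; 10, 2, 3, 2]

Apply division with remainder until the remainder is 0:
1853 = 11·167 + 16, so a_0 = 11
167 = 10·16 + 7, so a_1 = 10
16 = 2·7 + 2, so a_2 = 2
7 = 3·2 + 1, so a_3 = 3
2 = 2·1 + 0, so a_4 = 2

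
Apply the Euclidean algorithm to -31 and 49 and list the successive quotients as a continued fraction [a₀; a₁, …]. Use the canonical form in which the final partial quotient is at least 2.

-31 = -1·49 + 18, so a_0 = -1
49 = 2·18 + 13, so a_1 = 2
18 = 1·13 + 5, so a_2 = 1
13 = 2·5 + 3, so a_3 = 2
5 = 1·3 + 2, so a_4 = 1
3 = 1·2 + 1, so a_5 = 1
2 = 2·1 + 0, so a_6 = 2

[-1; 2, 1, 2, 1, 1, 2]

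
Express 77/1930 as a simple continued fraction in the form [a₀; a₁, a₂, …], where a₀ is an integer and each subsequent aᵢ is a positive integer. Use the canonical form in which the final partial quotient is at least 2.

77 ÷ 1930 → quotient 0, remainder 77
1930 ÷ 77 → quotient 25, remainder 5
77 ÷ 5 → quotient 15, remainder 2
5 ÷ 2 → quotient 2, remainder 1
2 ÷ 1 → quotient 2, remainder 0

[0; 25, 15, 2, 2]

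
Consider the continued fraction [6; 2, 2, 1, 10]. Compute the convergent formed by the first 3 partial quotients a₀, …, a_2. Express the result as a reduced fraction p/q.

Start with 2.
2 + 1/(2/1) = 2 + 1/2 = 5/2
6 + 1/(5/2) = 6 + 2/5 = 32/5

32/5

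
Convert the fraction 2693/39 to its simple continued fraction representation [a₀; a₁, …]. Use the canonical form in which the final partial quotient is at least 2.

[69; 19, 2]

⌊2693/39⌋ = 69, remainder 2
⌊39/2⌋ = 19, remainder 1
⌊2/1⌋ = 2, remainder 0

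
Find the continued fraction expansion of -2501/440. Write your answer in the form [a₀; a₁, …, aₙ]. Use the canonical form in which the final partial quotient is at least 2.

[-6; 3, 6, 23]

-2501 = -6·440 + 139, so a_0 = -6
440 = 3·139 + 23, so a_1 = 3
139 = 6·23 + 1, so a_2 = 6
23 = 23·1 + 0, so a_3 = 23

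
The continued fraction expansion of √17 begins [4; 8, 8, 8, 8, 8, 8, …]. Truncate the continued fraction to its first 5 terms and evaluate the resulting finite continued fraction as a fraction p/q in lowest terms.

Start with 8.
8 + 1/(8/1) = 8 + 1/8 = 65/8
8 + 1/(65/8) = 8 + 8/65 = 528/65
8 + 1/(528/65) = 8 + 65/528 = 4289/528
4 + 1/(4289/528) = 4 + 528/4289 = 17684/4289

17684/4289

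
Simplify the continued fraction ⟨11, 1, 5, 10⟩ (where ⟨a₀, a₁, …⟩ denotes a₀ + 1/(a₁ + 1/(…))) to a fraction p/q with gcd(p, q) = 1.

722/61

Start with 10.
5 + 1/(10/1) = 5 + 1/10 = 51/10
1 + 1/(51/10) = 1 + 10/51 = 61/51
11 + 1/(61/51) = 11 + 51/61 = 722/61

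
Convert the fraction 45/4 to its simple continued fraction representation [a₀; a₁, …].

[11; 4]

Apply division with remainder until the remainder is 0:
45 ÷ 4 → quotient 11, remainder 1
4 ÷ 1 → quotient 4, remainder 0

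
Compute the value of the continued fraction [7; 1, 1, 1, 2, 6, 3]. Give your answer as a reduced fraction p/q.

1228/161

a_0 = 7: 7/1
a_1 = 1: 8/1
a_2 = 1: 15/2
a_3 = 1: 23/3
a_4 = 2: 61/8
a_5 = 6: 389/51
a_6 = 3: 1228/161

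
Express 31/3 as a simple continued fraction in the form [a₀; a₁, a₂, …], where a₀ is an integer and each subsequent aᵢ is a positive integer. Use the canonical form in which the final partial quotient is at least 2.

Repeatedly divide and take the remainder:
31 = 10·3 + 1, so a_0 = 10
3 = 3·1 + 0, so a_1 = 3

[10; 3]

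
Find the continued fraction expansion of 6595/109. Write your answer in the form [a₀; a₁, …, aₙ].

[60; 1, 1, 54]

⌊6595/109⌋ = 60, remainder 55
⌊109/55⌋ = 1, remainder 54
⌊55/54⌋ = 1, remainder 1
⌊54/1⌋ = 54, remainder 0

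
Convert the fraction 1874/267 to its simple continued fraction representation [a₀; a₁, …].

[7; 53, 2, 2]

1874 ÷ 267 → quotient 7, remainder 5
267 ÷ 5 → quotient 53, remainder 2
5 ÷ 2 → quotient 2, remainder 1
2 ÷ 1 → quotient 2, remainder 0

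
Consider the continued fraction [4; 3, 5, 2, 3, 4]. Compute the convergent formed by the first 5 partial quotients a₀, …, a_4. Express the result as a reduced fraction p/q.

522/121

Use the convergent recurrence hₖ = aₖ·hₖ₋₁ + hₖ₋₂ (and likewise for the denominators kₖ):
a_0 = 4: 4/1
a_1 = 3: 13/3
a_2 = 5: 69/16
a_3 = 2: 151/35
a_4 = 3: 522/121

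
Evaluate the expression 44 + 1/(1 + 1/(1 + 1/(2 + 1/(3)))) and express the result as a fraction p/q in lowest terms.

Start with 3.
2 + 1/(3/1) = 2 + 1/3 = 7/3
1 + 1/(7/3) = 1 + 3/7 = 10/7
1 + 1/(10/7) = 1 + 7/10 = 17/10
44 + 1/(17/10) = 44 + 10/17 = 758/17

758/17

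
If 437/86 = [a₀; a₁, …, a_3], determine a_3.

2

437 = 5·86 + 7, so a_0 = 5
86 = 12·7 + 2, so a_1 = 12
7 = 3·2 + 1, so a_2 = 3
2 = 2·1 + 0, so a_3 = 2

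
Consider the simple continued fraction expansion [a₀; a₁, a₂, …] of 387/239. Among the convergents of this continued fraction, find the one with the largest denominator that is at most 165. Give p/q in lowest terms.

34/21

List convergents until the denominator exceeds the bound:
a_0 = 1: 1/1  (≤ bound)
a_1 = 1: 2/1  (≤ bound)
a_2 = 1: 3/2  (≤ bound)
a_3 = 1: 5/3  (≤ bound)
a_4 = 1: 8/5  (≤ bound)
a_5 = 1: 13/8  (≤ bound)
a_6 = 2: 34/21  (≤ bound)
a_7 = 11: 387/239  (> 165, stop)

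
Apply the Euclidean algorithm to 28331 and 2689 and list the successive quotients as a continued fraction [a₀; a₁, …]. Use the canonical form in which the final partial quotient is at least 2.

28331 ÷ 2689 → quotient 10, remainder 1441
2689 ÷ 1441 → quotient 1, remainder 1248
1441 ÷ 1248 → quotient 1, remainder 193
1248 ÷ 193 → quotient 6, remainder 90
193 ÷ 90 → quotient 2, remainder 13
90 ÷ 13 → quotient 6, remainder 12
13 ÷ 12 → quotient 1, remainder 1
12 ÷ 1 → quotient 12, remainder 0

[10; 1, 1, 6, 2, 6, 1, 12]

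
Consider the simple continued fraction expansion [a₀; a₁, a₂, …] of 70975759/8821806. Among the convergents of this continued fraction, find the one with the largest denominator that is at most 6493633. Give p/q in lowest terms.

a_0 = 8: 8/1  (≤ bound)
a_1 = 21: 169/21  (≤ bound)
a_2 = 1: 177/22  (≤ bound)
a_3 = 56: 10081/1253  (≤ bound)
a_4 = 27: 272364/33853  (≤ bound)
a_5 = 6: 1644265/204371  (≤ bound)
a_6 = 43: 70975759/8821806  (> 6493633, stop)

1644265/204371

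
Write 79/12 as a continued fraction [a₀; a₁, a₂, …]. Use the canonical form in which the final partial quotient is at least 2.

[6; 1, 1, 2, 2]

79 = 6·12 + 7, so a_0 = 6
12 = 1·7 + 5, so a_1 = 1
7 = 1·5 + 2, so a_2 = 1
5 = 2·2 + 1, so a_3 = 2
2 = 2·1 + 0, so a_4 = 2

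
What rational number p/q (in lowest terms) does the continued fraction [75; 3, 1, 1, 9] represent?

5044/67

Start with 9.
1 + 1/(9/1) = 1 + 1/9 = 10/9
1 + 1/(10/9) = 1 + 9/10 = 19/10
3 + 1/(19/10) = 3 + 10/19 = 67/19
75 + 1/(67/19) = 75 + 19/67 = 5044/67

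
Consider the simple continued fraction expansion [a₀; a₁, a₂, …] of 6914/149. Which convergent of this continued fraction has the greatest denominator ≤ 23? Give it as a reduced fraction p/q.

a_0 = 46: 46/1  (≤ bound)
a_1 = 2: 93/2  (≤ bound)
a_2 = 2: 232/5  (≤ bound)
a_3 = 14: 3341/72  (> 23, stop)

232/5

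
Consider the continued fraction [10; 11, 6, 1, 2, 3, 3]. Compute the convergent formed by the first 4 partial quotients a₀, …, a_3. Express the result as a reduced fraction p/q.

787/78

Start with 1.
6 + 1/(1/1) = 6 + 1/1 = 7/1
11 + 1/(7/1) = 11 + 1/7 = 78/7
10 + 1/(78/7) = 10 + 7/78 = 787/78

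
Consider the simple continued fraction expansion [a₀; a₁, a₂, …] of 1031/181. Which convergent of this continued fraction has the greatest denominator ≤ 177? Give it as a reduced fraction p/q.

List convergents until the denominator exceeds the bound:
a_0 = 5: 5/1  (≤ bound)
a_1 = 1: 6/1  (≤ bound)
a_2 = 2: 17/3  (≤ bound)
a_3 = 3: 57/10  (≤ bound)
a_4 = 2: 131/23  (≤ bound)
a_5 = 3: 450/79  (≤ bound)
a_6 = 2: 1031/181  (> 177, stop)

450/79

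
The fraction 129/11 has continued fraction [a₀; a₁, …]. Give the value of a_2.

⌊129/11⌋ = 11, remainder 8
⌊11/8⌋ = 1, remainder 3
⌊8/3⌋ = 2, remainder 2

2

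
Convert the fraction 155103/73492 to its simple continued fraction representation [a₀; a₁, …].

[2; 9, 19, 3, 1, 1, 29, 2]

155103 ÷ 73492 → quotient 2, remainder 8119
73492 ÷ 8119 → quotient 9, remainder 421
8119 ÷ 421 → quotient 19, remainder 120
421 ÷ 120 → quotient 3, remainder 61
120 ÷ 61 → quotient 1, remainder 59
61 ÷ 59 → quotient 1, remainder 2
59 ÷ 2 → quotient 29, remainder 1
2 ÷ 1 → quotient 2, remainder 0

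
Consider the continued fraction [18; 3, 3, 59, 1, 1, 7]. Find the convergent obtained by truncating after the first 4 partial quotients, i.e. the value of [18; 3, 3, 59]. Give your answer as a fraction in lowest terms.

10852/593

a_0 = 18: 18/1
a_1 = 3: 55/3
a_2 = 3: 183/10
a_3 = 59: 10852/593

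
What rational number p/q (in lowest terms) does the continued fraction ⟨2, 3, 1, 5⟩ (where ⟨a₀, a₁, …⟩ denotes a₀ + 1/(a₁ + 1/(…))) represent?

a_0 = 2: 2/1
a_1 = 3: 7/3
a_2 = 1: 9/4
a_3 = 5: 52/23

52/23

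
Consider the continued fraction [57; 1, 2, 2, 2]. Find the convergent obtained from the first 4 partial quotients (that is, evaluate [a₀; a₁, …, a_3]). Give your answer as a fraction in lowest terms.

404/7

Use the convergent recurrence hₖ = aₖ·hₖ₋₁ + hₖ₋₂ (and likewise for the denominators kₖ):
a_0 = 57: 57/1
a_1 = 1: 58/1
a_2 = 2: 173/3
a_3 = 2: 404/7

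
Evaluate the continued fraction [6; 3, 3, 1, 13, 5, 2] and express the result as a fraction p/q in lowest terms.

12583/1995

Compute successive convergents:
a_0 = 6: 6/1
a_1 = 3: 19/3
a_2 = 3: 63/10
a_3 = 1: 82/13
a_4 = 13: 1129/179
a_5 = 5: 5727/908
a_6 = 2: 12583/1995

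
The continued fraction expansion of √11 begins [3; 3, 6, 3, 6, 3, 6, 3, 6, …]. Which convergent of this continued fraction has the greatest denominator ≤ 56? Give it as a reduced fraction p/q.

63/19

a_0 = 3: 3/1  (≤ bound)
a_1 = 3: 10/3  (≤ bound)
a_2 = 6: 63/19  (≤ bound)
a_3 = 3: 199/60  (> 56, stop)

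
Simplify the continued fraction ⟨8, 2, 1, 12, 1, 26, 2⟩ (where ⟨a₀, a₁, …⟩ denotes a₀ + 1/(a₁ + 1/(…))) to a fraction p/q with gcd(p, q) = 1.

a_0 = 8: 8/1
a_1 = 2: 17/2
a_2 = 1: 25/3
a_3 = 12: 317/38
a_4 = 1: 342/41
a_5 = 26: 9209/1104
a_6 = 2: 18760/2249

18760/2249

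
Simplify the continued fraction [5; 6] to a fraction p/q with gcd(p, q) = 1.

31/6

Build up convergents one term at a time:
a_0 = 5: 5/1
a_1 = 6: 31/6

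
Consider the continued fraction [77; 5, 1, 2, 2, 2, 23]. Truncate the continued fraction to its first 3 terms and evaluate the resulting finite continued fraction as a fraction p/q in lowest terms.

463/6

a_0 = 77: 77/1
a_1 = 5: 386/5
a_2 = 1: 463/6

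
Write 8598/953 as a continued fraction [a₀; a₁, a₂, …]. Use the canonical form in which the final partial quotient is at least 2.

8598 = 9·953 + 21, so a_0 = 9
953 = 45·21 + 8, so a_1 = 45
21 = 2·8 + 5, so a_2 = 2
8 = 1·5 + 3, so a_3 = 1
5 = 1·3 + 2, so a_4 = 1
3 = 1·2 + 1, so a_5 = 1
2 = 2·1 + 0, so a_6 = 2

[9; 45, 2, 1, 1, 1, 2]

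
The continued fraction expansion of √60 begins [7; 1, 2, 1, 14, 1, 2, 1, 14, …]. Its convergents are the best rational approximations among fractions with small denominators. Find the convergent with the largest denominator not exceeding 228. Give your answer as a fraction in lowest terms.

List convergents until the denominator exceeds the bound:
a_0 = 7: 7/1  (≤ bound)
a_1 = 1: 8/1  (≤ bound)
a_2 = 2: 23/3  (≤ bound)
a_3 = 1: 31/4  (≤ bound)
a_4 = 14: 457/59  (≤ bound)
a_5 = 1: 488/63  (≤ bound)
a_6 = 2: 1433/185  (≤ bound)
a_7 = 1: 1921/248  (> 228, stop)

1433/185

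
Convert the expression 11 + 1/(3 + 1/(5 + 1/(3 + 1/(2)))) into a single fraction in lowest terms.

Compute successive convergents:
a_0 = 11: 11/1
a_1 = 3: 34/3
a_2 = 5: 181/16
a_3 = 3: 577/51
a_4 = 2: 1335/118

1335/118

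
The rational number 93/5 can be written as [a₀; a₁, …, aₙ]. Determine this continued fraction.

⌊93/5⌋ = 18, remainder 3
⌊5/3⌋ = 1, remainder 2
⌊3/2⌋ = 1, remainder 1
⌊2/1⌋ = 2, remainder 0

[18; 1, 1, 2]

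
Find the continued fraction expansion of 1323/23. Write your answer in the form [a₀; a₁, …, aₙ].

[57; 1, 1, 11]

1323 = 57·23 + 12, so a_0 = 57
23 = 1·12 + 11, so a_1 = 1
12 = 1·11 + 1, so a_2 = 1
11 = 11·1 + 0, so a_3 = 11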